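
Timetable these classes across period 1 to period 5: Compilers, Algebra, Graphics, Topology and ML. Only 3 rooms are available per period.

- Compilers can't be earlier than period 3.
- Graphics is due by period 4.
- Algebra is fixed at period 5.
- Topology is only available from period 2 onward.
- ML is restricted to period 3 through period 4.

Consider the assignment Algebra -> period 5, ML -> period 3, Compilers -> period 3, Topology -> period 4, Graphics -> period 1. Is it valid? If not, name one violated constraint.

Yes, all constraints hold

Only 3 rooms are available per period — holds.
Algebra is fixed at period 5 — holds.
Compilers can't be earlier than period 3 — holds.
Graphics is due by period 4 — holds.
ML is restricted to period 3 through period 4 — holds.
Topology is only available from period 2 onward — holds.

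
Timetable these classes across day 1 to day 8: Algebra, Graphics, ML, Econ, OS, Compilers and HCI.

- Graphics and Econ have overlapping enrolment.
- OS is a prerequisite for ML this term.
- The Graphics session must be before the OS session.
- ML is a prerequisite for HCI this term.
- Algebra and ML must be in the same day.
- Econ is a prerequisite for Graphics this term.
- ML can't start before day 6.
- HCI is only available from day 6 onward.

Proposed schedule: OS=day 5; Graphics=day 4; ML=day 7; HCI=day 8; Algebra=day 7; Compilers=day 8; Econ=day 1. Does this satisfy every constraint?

Valid

Graphics and Econ have overlapping enrolment — holds.
ML is a prerequisite for HCI this term — holds.
HCI is only available from day 6 onward — holds.
Algebra and ML must be in the same day — holds.
Econ is a prerequisite for Graphics this term — holds.
OS is a prerequisite for ML this term — holds.
The Graphics session must be before the OS session — holds.
ML can't start before day 6 — holds.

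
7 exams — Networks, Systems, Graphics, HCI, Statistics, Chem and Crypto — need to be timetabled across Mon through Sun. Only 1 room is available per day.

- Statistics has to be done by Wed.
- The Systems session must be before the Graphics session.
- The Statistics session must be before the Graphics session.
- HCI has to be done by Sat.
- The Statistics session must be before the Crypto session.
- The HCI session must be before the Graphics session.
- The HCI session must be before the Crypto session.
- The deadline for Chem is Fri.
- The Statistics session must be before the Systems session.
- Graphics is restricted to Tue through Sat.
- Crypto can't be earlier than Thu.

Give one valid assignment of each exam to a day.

Crypto=Thu; Statistics=Mon; HCI=Wed; Networks=Sun; Chem=Tue; Systems=Fri; Graphics=Sat

Checking: Systems(Fri) before Graphics(Sat); Statistics(Mon) before Graphics(Sat); HCI(Wed) before Graphics(Sat); HCI(Wed) before Crypto(Thu); Statistics(Mon) before Crypto(Thu); Statistics(Mon) before Systems(Fri); Graphics=Sat in [Tue,Sat]; Chem=Tue in [Mon,Fri]; Crypto=Thu in [Thu,Sun]; Statistics=Mon in [Mon,Wed]; HCI=Wed in [Mon,Sat]; max 1 per day (cap 1).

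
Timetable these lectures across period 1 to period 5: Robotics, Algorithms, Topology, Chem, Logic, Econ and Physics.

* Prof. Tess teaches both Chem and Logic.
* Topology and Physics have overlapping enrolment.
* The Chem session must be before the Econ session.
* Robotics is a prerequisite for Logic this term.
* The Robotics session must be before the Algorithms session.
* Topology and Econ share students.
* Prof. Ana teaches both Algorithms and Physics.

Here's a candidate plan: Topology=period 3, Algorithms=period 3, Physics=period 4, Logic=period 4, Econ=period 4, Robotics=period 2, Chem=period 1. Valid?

Prof. Tess teaches both Chem and Logic — holds.
The Chem session must be before the Econ session — holds.
Robotics is a prerequisite for Logic this term — holds.
Topology and Econ share students — holds.
Prof. Ana teaches both Algorithms and Physics — holds.
The Robotics session must be before the Algorithms session — holds.
Topology and Physics have overlapping enrolment — holds.

Yes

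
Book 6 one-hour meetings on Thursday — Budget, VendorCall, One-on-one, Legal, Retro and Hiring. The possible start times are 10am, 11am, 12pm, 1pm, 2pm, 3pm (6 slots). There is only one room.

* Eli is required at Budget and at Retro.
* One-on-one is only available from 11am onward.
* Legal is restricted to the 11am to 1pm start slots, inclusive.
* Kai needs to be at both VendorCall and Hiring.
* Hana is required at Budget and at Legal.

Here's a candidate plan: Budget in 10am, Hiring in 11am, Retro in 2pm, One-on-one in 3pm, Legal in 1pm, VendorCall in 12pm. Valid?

Hana is required at Budget and at Legal — holds.
Legal is restricted to the 11am to 1pm start slots, inclusive — holds.
Kai needs to be at both VendorCall and Hiring — holds.
There is only one room — holds.
Eli is required at Budget and at Retro — holds.
One-on-one is only available from 11am onward — holds.

Yes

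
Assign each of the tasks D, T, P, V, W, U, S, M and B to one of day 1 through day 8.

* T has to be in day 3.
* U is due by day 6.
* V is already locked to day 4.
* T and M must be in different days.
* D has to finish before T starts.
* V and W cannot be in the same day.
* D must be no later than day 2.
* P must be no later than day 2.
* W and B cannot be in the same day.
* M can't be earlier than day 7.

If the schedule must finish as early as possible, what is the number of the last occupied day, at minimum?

The precedence chain requires at least 2 distinct days.
M can't be placed before day 7, so the schedule must run through at least day 7.
7 works (last occupied day: day 7): for example T in day 3; D in day 1; V in day 4; M in day 7; S in day 1; P in day 1; U in day 1; W in day 1; B in day 2.

7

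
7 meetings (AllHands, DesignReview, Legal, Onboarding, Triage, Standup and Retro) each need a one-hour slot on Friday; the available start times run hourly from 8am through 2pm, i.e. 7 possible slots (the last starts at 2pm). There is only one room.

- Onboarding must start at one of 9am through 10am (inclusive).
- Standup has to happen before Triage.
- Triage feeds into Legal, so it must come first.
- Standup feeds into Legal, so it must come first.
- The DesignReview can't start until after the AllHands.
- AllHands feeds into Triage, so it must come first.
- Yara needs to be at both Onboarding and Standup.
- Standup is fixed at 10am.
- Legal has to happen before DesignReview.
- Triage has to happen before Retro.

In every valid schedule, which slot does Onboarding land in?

9am

Onboarding's window is 9am–10am.
Standup is fixed at 10am, and Onboarding can't share a slot with Standup.
So Onboarding must be 9am.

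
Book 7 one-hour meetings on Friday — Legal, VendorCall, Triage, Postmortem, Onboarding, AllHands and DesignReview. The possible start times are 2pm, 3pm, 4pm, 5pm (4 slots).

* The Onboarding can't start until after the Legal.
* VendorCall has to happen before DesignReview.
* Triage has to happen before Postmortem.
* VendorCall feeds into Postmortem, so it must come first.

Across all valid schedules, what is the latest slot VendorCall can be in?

Downstream work caps VendorCall at 4pm.
VendorCall at 4pm is achievable: Triage=2pm, AllHands=2pm, VendorCall=4pm, Legal=2pm, Postmortem=5pm, DesignReview=5pm, Onboarding=3pm.

4pm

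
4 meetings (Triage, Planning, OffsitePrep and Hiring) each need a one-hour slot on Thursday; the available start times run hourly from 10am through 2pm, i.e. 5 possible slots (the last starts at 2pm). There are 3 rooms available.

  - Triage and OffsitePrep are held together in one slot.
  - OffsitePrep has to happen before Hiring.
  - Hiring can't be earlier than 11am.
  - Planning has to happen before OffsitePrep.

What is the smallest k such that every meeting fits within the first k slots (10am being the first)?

The precedence chain requires at least 3 distinct slots.
With at most 3 per slot and 4 meetings, at least 2 slots are needed.
3 works (last occupied slot: 12pm): for example OffsitePrep in 11am; Triage in 11am; Hiring in 12pm; Planning in 10am.

3 slots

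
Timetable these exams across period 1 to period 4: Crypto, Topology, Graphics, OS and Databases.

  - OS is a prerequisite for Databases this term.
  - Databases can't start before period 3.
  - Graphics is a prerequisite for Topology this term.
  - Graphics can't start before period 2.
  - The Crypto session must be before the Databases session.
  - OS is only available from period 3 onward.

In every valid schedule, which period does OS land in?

period 3

OS is available from period 3; downstream work caps OS at period 3.
So OS is pinned to period 3.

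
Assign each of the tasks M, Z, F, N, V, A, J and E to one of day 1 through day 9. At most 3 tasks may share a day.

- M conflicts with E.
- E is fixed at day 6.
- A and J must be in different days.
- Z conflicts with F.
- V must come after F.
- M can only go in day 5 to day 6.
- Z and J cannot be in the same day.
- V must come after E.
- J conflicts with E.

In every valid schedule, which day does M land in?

day 5

M's window is day 5–day 6.
E is fixed at day 6, and M can't share a day with E.
So M must be day 5.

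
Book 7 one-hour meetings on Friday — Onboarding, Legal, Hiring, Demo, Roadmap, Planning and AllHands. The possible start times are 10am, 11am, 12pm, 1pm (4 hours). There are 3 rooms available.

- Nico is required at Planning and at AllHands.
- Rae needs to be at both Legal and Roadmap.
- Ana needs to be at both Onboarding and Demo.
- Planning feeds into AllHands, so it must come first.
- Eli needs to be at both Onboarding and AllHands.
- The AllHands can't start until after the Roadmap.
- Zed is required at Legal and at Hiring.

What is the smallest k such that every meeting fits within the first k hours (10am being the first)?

3 hours

The precedence chain requires at least 2 distinct hours.
With at most 3 per hour and 7 meetings, at least 3 hours are needed.
3 works (last occupied hour: 12pm): for example AllHands in 11am; Legal in 11am; Hiring in 12pm; Planning in 10am; Roadmap in 10am; Onboarding in 10am; Demo in 11am.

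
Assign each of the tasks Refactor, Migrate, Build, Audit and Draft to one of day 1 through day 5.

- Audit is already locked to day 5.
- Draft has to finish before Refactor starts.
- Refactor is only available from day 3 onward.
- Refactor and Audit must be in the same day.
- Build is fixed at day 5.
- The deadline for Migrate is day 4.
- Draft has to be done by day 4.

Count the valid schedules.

Splitting on Migrate: it can be day 1 (4), day 2 (4), day 3 (4), day 4 (4). Listing each branch's schedules as (Refactor, Build, Audit, Draft) by day number:
Migrate=day 1: (5,5,5,1) (5,5,5,2) (5,5,5,3) (5,5,5,4) — 4.
Migrate=day 2: (5,5,5,1) (5,5,5,2) (5,5,5,3) (5,5,5,4) — 4.
Migrate=day 3: (5,5,5,1) (5,5,5,2) (5,5,5,3) (5,5,5,4) — 4.
Migrate=day 4: (5,5,5,1) (5,5,5,2) (5,5,5,3) (5,5,5,4) — 4.
Summing: 4 + 4 + 4 + 4 = 16.

16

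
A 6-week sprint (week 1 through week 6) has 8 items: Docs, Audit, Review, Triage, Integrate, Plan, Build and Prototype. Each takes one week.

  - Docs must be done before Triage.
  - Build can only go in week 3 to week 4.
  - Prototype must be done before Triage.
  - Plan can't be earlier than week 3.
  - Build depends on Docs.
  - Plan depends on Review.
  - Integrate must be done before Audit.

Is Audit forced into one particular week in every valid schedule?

Audit can be week 2 (e.g. Prototype=week 1; Triage=week 2; Docs=week 1; Audit=week 2; Build=week 3; Review=week 1; Integrate=week 1; Plan=week 3) or week 3 (e.g. Triage -> week 2; Integrate -> week 1; Audit -> week 3; Build -> week 3; Prototype -> week 1; Review -> week 1; Docs -> week 1; Plan -> week 3).

No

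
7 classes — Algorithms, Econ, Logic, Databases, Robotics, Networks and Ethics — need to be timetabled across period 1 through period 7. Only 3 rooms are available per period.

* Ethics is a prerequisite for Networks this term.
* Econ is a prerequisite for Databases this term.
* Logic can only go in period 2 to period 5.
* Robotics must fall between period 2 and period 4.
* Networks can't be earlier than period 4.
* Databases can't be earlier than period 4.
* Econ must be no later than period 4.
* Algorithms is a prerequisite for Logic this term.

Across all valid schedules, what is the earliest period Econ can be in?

Econ's own window allows nothing later than period 4.
Econ at period 1 is achievable: Algorithms -> period 1; Robotics -> period 2; Logic -> period 2; Databases -> period 4; Econ -> period 1; Ethics -> period 1; Networks -> period 4.

period 1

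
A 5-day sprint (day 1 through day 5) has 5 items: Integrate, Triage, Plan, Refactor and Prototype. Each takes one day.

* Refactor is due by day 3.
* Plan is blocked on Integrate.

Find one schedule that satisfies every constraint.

Integrate in day 1; Triage in day 1; Prototype in day 1; Plan in day 2; Refactor in day 1

Checking: Integrate(day 1) before Plan(day 2); Refactor=day 1 in [day 1,day 3].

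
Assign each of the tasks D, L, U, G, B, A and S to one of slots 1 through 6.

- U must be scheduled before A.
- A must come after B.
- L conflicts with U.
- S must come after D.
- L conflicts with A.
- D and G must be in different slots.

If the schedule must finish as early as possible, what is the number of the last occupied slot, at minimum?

3

The precedence chain requires at least 2 distinct slots.
Could 2 slots be enough, i.e. nothing placed later than 2? No: A must come after U (at 1 or later) → {2}; U must come before A (at 2 or earlier) → {1}; L can't share with A (2) → {1}; U can't share with L (1) → nothing is left.
So 2 slots is not enough.
3 works (last occupied slot: 3): for example D in 1, L in 3, G in 2, A in 2, B in 1, S in 2, U in 1.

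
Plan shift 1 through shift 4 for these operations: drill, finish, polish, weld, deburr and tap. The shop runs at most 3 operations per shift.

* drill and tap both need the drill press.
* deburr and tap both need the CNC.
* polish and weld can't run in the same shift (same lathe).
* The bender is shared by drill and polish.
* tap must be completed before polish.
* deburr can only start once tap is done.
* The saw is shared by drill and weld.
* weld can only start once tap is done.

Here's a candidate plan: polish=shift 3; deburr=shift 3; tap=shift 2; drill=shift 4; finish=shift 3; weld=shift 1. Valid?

deburr can only start once tap is done — holds.
weld can only start once tap is done — violated.
The shop runs at most 3 operations per shift — holds.
The saw is shared by drill and weld — holds.
The bender is shared by drill and polish — holds.
polish and weld can't run in the same shift (same lathe) — holds.
deburr and tap both need the CNC — holds.
tap must be completed before polish — holds.
drill and tap both need the drill press — holds.

No — it violates: weld can only start once tap is done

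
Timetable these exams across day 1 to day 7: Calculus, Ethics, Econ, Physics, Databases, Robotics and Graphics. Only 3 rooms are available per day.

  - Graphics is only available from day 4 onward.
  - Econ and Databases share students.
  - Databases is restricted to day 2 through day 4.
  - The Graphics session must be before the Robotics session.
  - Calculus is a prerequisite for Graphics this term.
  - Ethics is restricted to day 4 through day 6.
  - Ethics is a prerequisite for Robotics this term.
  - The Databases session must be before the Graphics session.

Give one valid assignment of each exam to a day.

Graphics in day 4; Databases in day 2; Calculus in day 1; Econ in day 1; Ethics in day 4; Physics in day 1; Robotics in day 5

Checking: Databases(day 2) before Graphics(day 4); Ethics(day 4) before Robotics(day 5); Graphics(day 4) before Robotics(day 5); Calculus(day 1) before Graphics(day 4); Econ(day 1) != Databases(day 2); Graphics=day 4 in [day 4,day 7]; Databases=day 2 in [day 2,day 4]; Ethics=day 4 in [day 4,day 6]; max 3 per day (cap 3).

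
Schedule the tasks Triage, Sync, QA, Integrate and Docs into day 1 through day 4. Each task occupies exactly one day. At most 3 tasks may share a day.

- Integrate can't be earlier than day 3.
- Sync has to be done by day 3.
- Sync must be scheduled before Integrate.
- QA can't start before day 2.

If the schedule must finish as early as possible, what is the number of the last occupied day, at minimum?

The precedence chain requires at least 2 distinct days.
With at most 3 per day and 5 tasks, at least 2 days are needed.
Integrate can't be placed before day 3, so the schedule must run through at least day 3.
3 works (last occupied day: day 3): for example Triage -> day 1; Docs -> day 1; QA -> day 2; Sync -> day 1; Integrate -> day 3.

day 3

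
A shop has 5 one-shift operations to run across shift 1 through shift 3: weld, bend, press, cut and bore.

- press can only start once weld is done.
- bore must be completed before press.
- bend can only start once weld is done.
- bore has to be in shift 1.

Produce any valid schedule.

bore=shift 1; bend=shift 2; weld=shift 1; cut=shift 1; press=shift 2

Checking: weld(shift 1) before press(shift 2); bore(shift 1) before press(shift 2); weld(shift 1) before bend(shift 2); bore=shift 1 in [shift 1,shift 1].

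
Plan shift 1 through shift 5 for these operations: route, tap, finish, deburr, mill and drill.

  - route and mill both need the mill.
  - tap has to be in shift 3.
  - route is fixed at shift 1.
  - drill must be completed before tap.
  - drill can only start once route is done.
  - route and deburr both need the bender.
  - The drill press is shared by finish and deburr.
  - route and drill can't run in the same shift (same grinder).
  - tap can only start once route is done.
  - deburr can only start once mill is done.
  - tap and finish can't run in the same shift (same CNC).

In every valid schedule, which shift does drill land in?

route is fixed at shift 1 and must come before drill, so drill is at least shift 2.
tap is fixed at shift 3 and must come after drill, so drill is at most shift 2.
So drill must be shift 2.

shift 2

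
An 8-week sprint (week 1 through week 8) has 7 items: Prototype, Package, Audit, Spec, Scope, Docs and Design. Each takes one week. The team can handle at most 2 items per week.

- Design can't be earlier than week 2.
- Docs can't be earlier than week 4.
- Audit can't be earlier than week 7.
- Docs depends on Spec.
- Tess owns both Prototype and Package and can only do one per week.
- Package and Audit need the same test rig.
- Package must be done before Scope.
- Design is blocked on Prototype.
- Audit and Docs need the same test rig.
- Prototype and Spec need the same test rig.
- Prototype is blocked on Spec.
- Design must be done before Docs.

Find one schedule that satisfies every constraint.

Audit in week 7, Spec in week 1, Docs in week 4, Design in week 3, Package in week 1, Scope in week 2, Prototype in week 2

Checking: Package(week 1) before Scope(week 2); Prototype(week 2) before Design(week 3); Spec(week 1) before Docs(week 4); Spec(week 1) before Prototype(week 2); Design(week 3) before Docs(week 4); Prototype(week 2) != Package(week 1); Prototype(week 2) != Spec(week 1); Audit(week 7) != Docs(week 4); Package(week 1) != Audit(week 7); Docs=week 4 in [week 4,week 8]; Audit=week 7 in [week 7,week 8]; Design=week 3 in [week 2,week 8]; max 2 per week (cap 2).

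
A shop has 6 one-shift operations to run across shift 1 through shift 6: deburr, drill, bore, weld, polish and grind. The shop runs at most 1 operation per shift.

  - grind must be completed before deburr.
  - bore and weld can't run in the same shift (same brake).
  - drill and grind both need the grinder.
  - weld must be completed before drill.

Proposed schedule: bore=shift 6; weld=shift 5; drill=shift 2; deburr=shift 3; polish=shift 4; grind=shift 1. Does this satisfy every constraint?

weld must be completed before drill — violated.
bore and weld can't run in the same shift (same brake) — holds.
drill and grind both need the grinder — holds.
The shop runs at most 1 operation per shift — holds.
grind must be completed before deburr — holds.

No. weld must be completed before drill is not satisfied.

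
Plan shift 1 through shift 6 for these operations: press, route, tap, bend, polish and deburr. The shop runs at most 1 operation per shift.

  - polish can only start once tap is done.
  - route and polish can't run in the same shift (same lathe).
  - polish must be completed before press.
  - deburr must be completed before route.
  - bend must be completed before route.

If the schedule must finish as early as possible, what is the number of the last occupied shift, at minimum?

The precedence chain requires at least 3 distinct shifts.
With at most 1 per shift and 6 operations, at least 6 shifts are needed.
6 works (last occupied shift: shift 6): for example tap in shift 4, polish in shift 5, bend in shift 1, deburr in shift 2, press in shift 6, route in shift 3.

6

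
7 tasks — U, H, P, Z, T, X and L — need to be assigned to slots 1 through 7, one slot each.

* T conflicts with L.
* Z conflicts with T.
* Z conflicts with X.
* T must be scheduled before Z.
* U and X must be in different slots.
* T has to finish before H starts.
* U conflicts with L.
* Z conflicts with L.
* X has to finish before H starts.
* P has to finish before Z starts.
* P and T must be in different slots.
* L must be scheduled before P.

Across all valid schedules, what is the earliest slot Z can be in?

4

Precedence pushes Z to at least 3.
Z at 4 is achievable: P in 3, Z in 4, H in 2, L in 2, T in 1, U in 3, X in 1.
Nothing earlier works — the conflict constraints rule out every slot before 4.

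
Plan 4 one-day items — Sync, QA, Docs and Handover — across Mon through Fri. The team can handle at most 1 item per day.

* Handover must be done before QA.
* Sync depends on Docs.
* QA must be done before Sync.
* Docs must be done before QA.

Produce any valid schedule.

Sync -> Thu; Docs -> Mon; Handover -> Tue; QA -> Wed

Checking: Docs(Mon) before QA(Wed); Docs(Mon) before Sync(Thu); QA(Wed) before Sync(Thu); Handover(Tue) before QA(Wed); max 1 per day (cap 1).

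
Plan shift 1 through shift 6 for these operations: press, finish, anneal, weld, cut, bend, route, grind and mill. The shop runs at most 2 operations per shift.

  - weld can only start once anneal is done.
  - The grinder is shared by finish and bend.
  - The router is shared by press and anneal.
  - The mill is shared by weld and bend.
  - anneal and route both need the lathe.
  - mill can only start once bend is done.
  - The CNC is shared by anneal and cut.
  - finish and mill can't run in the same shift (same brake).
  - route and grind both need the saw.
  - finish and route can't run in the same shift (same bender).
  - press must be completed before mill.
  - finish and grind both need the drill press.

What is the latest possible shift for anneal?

shift 5

Downstream work caps anneal at shift 5.
anneal at shift 5 is achievable: bend=shift 1, mill=shift 2, anneal=shift 5, weld=shift 6, finish=shift 3, route=shift 4, press=shift 1, cut=shift 2, grind=shift 5.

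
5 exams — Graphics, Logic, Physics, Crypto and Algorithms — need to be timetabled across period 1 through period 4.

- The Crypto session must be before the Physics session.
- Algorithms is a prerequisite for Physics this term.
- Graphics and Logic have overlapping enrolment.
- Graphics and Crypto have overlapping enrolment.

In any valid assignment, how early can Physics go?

period 2

Precedence pushes Physics to at least period 2.
Physics at period 2 is achievable: Algorithms=period 1, Physics=period 2, Crypto=period 1, Graphics=period 2, Logic=period 1.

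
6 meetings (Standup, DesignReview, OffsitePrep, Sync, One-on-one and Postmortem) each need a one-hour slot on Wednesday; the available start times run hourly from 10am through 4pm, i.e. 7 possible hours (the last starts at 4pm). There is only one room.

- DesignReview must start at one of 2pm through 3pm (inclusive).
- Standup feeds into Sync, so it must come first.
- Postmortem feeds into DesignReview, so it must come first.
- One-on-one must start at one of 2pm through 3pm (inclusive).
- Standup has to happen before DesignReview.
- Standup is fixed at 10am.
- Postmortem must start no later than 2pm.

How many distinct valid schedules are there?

Splitting on DesignReview: it can be 2pm (18), 3pm (18). Listing each branch's schedules as (Standup, OffsitePrep, Sync, One-on-one, Postmortem):
DesignReview=2pm: (10am,11am,12pm,3pm,1pm) (10am,11am,1pm,3pm,12pm) (10am,11am,4pm,3pm,12pm) (10am,11am,4pm,3pm,1pm) (10am,12pm,11am,3pm,1pm) (10am,12pm,1pm,3pm,11am) (10am,12pm,4pm,3pm,11am) (10am,12pm,4pm,3pm,1pm) (10am,1pm,11am,3pm,12pm) (10am,1pm,12pm,3pm,11am) (10am,1pm,4pm,3pm,11am) (10am,1pm,4pm,3pm,12pm) (10am,4pm,11am,3pm,12pm) (10am,4pm,11am,3pm,1pm) (10am,4pm,12pm,3pm,11am) (10am,4pm,12pm,3pm,1pm) (10am,4pm,1pm,3pm,11am) (10am,4pm,1pm,3pm,12pm) — 18.
DesignReview=3pm: (10am,11am,12pm,2pm,1pm) (10am,11am,1pm,2pm,12pm) (10am,11am,4pm,2pm,12pm) (10am,11am,4pm,2pm,1pm) (10am,12pm,11am,2pm,1pm) (10am,12pm,1pm,2pm,11am) (10am,12pm,4pm,2pm,11am) (10am,12pm,4pm,2pm,1pm) (10am,1pm,11am,2pm,12pm) (10am,1pm,12pm,2pm,11am) (10am,1pm,4pm,2pm,11am) (10am,1pm,4pm,2pm,12pm) (10am,4pm,11am,2pm,12pm) (10am,4pm,11am,2pm,1pm) (10am,4pm,12pm,2pm,11am) (10am,4pm,12pm,2pm,1pm) (10am,4pm,1pm,2pm,11am) (10am,4pm,1pm,2pm,12pm) — 18.
Summing: 18 + 18 = 36.

36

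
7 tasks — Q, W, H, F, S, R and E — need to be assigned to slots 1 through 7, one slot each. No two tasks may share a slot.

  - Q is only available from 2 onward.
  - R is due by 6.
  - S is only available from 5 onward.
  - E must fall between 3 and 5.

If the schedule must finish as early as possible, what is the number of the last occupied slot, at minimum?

slot 7

With at most 1 per slot and 7 tasks, at least 7 slots are needed.
S can't be placed before 5, so the schedule must run through at least slot 5.
7 works (last occupied slot: 7): for example H=6, Q=2, R=1, F=7, S=5, W=4, E=3.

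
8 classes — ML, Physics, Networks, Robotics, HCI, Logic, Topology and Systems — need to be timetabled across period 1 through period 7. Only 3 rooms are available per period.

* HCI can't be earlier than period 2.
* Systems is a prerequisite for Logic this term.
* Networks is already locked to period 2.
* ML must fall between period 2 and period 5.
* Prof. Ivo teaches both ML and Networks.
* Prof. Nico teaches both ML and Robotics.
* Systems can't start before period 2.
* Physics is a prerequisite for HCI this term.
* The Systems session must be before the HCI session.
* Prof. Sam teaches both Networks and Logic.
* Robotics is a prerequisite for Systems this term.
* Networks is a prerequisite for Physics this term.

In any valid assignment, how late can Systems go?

Systems is available from period 2; downstream work caps Systems at period 6.
Systems at period 6 is achievable: HCI in period 7, Topology in period 1, Systems in period 6, ML in period 3, Robotics in period 1, Networks in period 2, Logic in period 7, Physics in period 3.

period 6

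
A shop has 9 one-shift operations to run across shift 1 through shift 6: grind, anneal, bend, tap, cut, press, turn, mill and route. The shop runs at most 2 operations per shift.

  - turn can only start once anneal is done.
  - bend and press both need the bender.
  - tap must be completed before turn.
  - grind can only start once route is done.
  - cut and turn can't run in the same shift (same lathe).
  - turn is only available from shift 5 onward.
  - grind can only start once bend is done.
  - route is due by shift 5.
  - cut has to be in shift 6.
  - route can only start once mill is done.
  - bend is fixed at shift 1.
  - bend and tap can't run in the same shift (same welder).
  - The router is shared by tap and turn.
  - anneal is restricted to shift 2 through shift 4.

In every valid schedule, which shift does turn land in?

turn's window is shift 5–shift 6.
cut is fixed at shift 6, and turn can't share a shift with cut.
So turn must be shift 5.

shift 5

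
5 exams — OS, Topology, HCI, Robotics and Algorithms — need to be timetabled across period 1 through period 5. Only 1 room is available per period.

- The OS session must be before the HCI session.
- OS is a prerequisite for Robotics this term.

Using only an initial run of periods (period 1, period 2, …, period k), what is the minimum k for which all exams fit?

5

The precedence chain requires at least 2 distinct periods.
With at most 1 per period and 5 exams, at least 5 periods are needed.
5 works (last occupied period: period 5): for example Robotics -> period 3; Topology -> period 4; HCI -> period 2; OS -> period 1; Algorithms -> period 5.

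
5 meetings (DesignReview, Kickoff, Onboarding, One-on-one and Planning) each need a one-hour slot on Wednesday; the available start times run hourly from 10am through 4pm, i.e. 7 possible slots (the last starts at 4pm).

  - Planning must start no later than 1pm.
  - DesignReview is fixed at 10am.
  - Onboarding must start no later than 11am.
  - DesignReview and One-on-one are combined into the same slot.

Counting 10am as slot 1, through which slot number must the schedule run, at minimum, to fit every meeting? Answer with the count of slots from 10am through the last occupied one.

1 works (last occupied slot: 10am): for example One-on-one=10am, Kickoff=10am, Planning=10am, DesignReview=10am, Onboarding=10am.

1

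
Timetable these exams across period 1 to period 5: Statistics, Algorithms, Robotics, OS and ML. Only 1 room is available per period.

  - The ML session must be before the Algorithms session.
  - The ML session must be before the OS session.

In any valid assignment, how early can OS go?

Precedence pushes OS to at least period 2.
OS at period 2 is achievable: Statistics -> period 4; Algorithms -> period 3; ML -> period 1; OS -> period 2; Robotics -> period 5.

period 2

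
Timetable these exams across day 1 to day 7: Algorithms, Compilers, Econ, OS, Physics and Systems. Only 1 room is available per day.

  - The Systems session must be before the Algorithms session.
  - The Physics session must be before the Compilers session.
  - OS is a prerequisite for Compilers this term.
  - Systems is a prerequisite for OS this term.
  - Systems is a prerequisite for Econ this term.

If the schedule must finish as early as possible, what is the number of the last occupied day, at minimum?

The precedence chain requires at least 3 distinct days.
With at most 1 per day and 6 exams, at least 6 days are needed.
6 works (last occupied day: day 6): for example Compilers=day 4; Econ=day 6; OS=day 2; Systems=day 1; Algorithms=day 5; Physics=day 3.

day 6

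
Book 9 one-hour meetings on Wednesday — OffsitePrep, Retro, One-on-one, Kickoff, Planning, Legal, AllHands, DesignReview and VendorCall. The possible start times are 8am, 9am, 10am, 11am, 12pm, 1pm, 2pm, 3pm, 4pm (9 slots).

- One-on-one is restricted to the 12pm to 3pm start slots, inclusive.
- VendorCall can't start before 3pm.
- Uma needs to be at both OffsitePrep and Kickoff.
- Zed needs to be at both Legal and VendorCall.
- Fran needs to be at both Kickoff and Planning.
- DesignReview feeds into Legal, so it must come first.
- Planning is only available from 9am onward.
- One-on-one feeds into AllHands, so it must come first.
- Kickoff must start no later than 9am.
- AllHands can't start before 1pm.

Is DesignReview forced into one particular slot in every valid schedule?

DesignReview can be 8am (e.g. DesignReview in 8am, OffsitePrep in 9am, Retro in 8am, VendorCall in 3pm, AllHands in 1pm, One-on-one in 12pm, Planning in 9am, Kickoff in 8am, Legal in 9am) or 9am (e.g. Legal in 10am; Kickoff in 8am; DesignReview in 9am; One-on-one in 12pm; Retro in 8am; AllHands in 1pm; Planning in 9am; VendorCall in 3pm; OffsitePrep in 9am).

No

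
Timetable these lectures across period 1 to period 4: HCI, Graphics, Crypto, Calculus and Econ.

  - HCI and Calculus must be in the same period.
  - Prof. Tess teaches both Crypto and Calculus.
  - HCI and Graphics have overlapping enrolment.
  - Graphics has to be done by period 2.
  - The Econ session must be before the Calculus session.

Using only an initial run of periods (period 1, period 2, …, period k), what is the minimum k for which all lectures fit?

2

The precedence chain requires at least 2 distinct periods.
2 works (last occupied period: period 2): for example Crypto in period 1; Econ in period 1; Graphics in period 1; Calculus in period 2; HCI in period 2.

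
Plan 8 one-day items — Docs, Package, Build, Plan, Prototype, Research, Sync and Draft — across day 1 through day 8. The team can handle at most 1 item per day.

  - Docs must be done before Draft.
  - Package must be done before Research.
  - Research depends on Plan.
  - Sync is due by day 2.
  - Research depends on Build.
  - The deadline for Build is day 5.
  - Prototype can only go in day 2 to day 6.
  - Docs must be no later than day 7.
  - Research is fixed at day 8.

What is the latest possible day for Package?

day 7

Downstream work caps Package at day 7.
Package at day 7 is achievable: Sync -> day 1; Research -> day 8; Plan -> day 5; Package -> day 7; Draft -> day 6; Docs -> day 4; Prototype -> day 3; Build -> day 2.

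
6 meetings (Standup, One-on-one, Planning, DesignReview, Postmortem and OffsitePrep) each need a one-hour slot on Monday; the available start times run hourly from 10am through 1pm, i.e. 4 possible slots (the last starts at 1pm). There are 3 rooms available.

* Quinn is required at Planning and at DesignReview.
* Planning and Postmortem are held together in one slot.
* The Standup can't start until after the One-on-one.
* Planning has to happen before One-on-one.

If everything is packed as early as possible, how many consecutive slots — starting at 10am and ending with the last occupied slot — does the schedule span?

3

The precedence chain requires at least 3 distinct slots.
With at most 3 per slot and 6 meetings, at least 2 slots are needed.
3 works (last occupied slot: 12pm): for example Planning in 10am, DesignReview in 11am, Standup in 12pm, Postmortem in 10am, One-on-one in 11am, OffsitePrep in 10am.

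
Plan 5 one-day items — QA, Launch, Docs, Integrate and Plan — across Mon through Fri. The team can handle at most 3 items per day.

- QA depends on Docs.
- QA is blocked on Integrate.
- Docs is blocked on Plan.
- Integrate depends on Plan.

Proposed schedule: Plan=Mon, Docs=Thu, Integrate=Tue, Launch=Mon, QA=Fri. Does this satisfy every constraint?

Valid

Integrate depends on Plan — holds.
QA depends on Docs — holds.
QA is blocked on Integrate — holds.
The team can handle at most 3 items per day — holds.
Docs is blocked on Plan — holds.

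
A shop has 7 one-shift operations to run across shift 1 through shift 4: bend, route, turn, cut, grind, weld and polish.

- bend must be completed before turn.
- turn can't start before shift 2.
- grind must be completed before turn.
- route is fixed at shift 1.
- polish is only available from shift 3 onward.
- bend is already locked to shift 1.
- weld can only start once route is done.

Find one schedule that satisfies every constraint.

turn in shift 2; bend in shift 1; grind in shift 1; polish in shift 3; route in shift 1; weld in shift 2; cut in shift 1

Checking: route(shift 1) before weld(shift 2); grind(shift 1) before turn(shift 2); bend(shift 1) before turn(shift 2); route=shift 1 in [shift 1,shift 1]; turn=shift 2 in [shift 2,shift 4]; polish=shift 3 in [shift 3,shift 4]; bend=shift 1 in [shift 1,shift 1].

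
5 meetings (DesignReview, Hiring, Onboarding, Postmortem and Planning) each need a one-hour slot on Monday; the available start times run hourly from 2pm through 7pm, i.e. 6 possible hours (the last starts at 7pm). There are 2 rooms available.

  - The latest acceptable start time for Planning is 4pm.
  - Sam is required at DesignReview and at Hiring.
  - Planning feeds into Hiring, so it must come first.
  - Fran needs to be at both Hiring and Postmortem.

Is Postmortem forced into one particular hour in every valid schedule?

Postmortem can be 2pm (e.g. Postmortem -> 2pm; DesignReview -> 4pm; Hiring -> 3pm; Onboarding -> 3pm; Planning -> 2pm) or 3pm (e.g. Planning -> 2pm, Hiring -> 4pm, Postmortem -> 3pm, DesignReview -> 2pm, Onboarding -> 3pm).

No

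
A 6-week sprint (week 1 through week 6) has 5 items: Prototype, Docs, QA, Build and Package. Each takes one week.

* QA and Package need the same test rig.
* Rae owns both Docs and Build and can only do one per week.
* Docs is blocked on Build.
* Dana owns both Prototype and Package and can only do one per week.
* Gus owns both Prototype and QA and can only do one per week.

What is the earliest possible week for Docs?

week 2

Precedence pushes Docs to at least week 2.
Docs at week 2 is achievable: QA in week 2; Build in week 1; Package in week 3; Prototype in week 1; Docs in week 2.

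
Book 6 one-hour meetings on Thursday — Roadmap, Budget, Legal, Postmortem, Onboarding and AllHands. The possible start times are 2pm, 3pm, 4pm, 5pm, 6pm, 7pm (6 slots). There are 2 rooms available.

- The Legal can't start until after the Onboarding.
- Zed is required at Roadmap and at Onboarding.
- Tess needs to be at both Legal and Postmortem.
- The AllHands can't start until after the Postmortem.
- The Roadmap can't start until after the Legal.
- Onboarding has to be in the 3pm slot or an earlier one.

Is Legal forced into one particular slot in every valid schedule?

No

Legal can be 3pm (e.g. AllHands in 3pm, Postmortem in 2pm, Budget in 4pm, Legal in 3pm, Onboarding in 2pm, Roadmap in 4pm) or 4pm (e.g. Postmortem -> 2pm, AllHands -> 3pm, Roadmap -> 5pm, Legal -> 4pm, Onboarding -> 2pm, Budget -> 3pm).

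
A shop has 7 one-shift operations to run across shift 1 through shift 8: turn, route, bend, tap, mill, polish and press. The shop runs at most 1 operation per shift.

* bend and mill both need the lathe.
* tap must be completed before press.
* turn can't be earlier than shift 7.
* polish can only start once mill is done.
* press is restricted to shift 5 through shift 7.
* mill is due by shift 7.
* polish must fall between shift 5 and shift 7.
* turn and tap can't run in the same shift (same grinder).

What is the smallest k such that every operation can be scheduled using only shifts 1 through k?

7 shifts

The precedence chain requires at least 2 distinct shifts.
With at most 1 per shift and 7 operations, at least 7 shifts are needed.
turn can't be placed before shift 7, so the schedule must run through at least shift 7.
7 works (last occupied shift: shift 7): for example turn=shift 7, mill=shift 2, route=shift 3, bend=shift 4, polish=shift 5, press=shift 6, tap=shift 1.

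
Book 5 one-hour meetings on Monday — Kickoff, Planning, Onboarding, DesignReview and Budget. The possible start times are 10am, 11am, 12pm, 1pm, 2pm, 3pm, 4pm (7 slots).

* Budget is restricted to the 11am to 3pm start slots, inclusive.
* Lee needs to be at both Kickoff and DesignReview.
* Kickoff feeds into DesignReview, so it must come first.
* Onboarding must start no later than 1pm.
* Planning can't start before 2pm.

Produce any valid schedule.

Planning=2pm; Budget=11am; Onboarding=10am; DesignReview=11am; Kickoff=10am

Checking: Kickoff(10am) before DesignReview(11am); Kickoff(10am) != DesignReview(11am); Budget=11am in [11am,3pm]; Onboarding=10am in [10am,1pm]; Planning=2pm in [2pm,4pm].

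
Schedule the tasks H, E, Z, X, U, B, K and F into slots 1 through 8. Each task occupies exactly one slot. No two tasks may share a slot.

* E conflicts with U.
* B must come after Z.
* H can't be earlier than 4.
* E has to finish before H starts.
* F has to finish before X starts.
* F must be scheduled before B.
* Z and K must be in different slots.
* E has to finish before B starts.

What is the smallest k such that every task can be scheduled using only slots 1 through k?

The precedence chain requires at least 2 distinct slots.
With at most 1 per slot and 8 tasks, at least 8 slots are needed.
H can't be placed before 4, so the schedule must run through at least slot 4.
8 works (last occupied slot: 8): for example U -> 7, K -> 8, H -> 4, F -> 2, X -> 6, E -> 1, B -> 5, Z -> 3.

8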